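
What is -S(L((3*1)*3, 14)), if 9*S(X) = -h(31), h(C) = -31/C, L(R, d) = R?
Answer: -1/9 ≈ -0.11111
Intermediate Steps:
S(X) = 1/9 (S(X) = (-(-31)/31)/9 = (-1*(-1))/9 = (1/9)*1 = 1/9)
-S(L((3*1)*3, 14)) = -1*1/9 = -1/9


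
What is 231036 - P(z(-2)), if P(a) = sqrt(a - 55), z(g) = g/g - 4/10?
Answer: 231036 - 4*I*sqrt(85)/5 ≈ 2.3104e+5 - 7.3756*I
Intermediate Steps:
z(g) = 3/5 (z(g) = 1 - 4*1/10 = 1 - 2/5 = 3/5)
P(a) = sqrt(-55 + a)
231036 - P(z(-2)) = 231036 - sqrt(-55 + 3/5) = 231036 - sqrt(-272/5) = 231036 - 4*I*sqrt(85)/5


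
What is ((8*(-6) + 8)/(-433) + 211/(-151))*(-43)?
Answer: 3668889/65383 ≈ 56.114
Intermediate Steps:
((8*(-6) + 8)/(-433) + 211/(-151))*(-43) = ((-48 + 8)*(-1/433) + 211*(-1/151))*(-43) = (-40*(-1/433) - 211/151)*(-43) = (40/433 - 211/151)*(-43) = -85323/65383*(-43) = 3668889/65383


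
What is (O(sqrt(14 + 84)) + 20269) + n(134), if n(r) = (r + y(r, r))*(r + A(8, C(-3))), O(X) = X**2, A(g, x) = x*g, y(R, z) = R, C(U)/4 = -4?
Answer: 21975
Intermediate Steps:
C(U) = -16 (C(U) = 4*(-4) = -16)
A(g, x) = g*x
n(r) = 2*r*(-128 + r) (n(r) = (r + r)*(r + 8*(-16)) = (2*r)*(r - 128) = (2*r)*(-128 + r) = 2*r*(-128 + r))
(O(sqrt(14 + 84)) + 20269) + n(134) = ((sqrt(14 + 84))**2 + 20269) + 2*134*(-128 + 134) = ((sqrt(98))**2 + 20269) + 2*134*6 = ((7*sqrt(2))**2 + 20269) + 1608 = (98 + 20269) + 1608 = 20367 + 1608 = 21975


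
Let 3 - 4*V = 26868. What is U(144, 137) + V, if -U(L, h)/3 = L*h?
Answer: -263601/4 ≈ -65900.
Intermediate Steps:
U(L, h) = -3*L*h
V = -26865/4 (V = ¾ - ¼*26868 = ¾ - 6717 = -26865/4 ≈ -6716.3)
U(144, 137) + V = -3*144*137 - 26865/4 = -59184 - 26865/4 = -263601/4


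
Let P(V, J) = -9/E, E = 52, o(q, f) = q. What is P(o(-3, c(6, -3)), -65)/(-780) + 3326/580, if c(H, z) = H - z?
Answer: 2248463/392080 ≈ 5.7347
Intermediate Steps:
P(V, J) = -9/52
P(o(-3, c(6, -3)), -65)/(-780) + 3326/580 = -9/52/(-780) + 3326/580 = -9/52*(-1/780) + 3326*(1/580) = 3/13520 + 1663/290 = 2248463/392080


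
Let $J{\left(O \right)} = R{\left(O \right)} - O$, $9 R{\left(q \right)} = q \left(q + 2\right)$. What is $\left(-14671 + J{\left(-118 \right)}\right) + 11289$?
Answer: $- \frac{15688}{9} \approx -1743.1$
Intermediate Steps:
$R{\left(q \right)} = \frac{q \left(2 + q\right)}{9}$ ($R{\left(q \right)} = \frac{q \left(q + 2\right)}{9} = \frac{q \left(2 + q\right)}{9}$)
$J{\left(O \right)} = - O + \frac{O \left(2 + O\right)}{9}$ ($J{\left(O \right)} = \frac{O \left(2 + O\right)}{9} - O = - O + \frac{O \left(2 + O\right)}{9}$)
$\left(-14671 + J{\left(-118 \right)}\right) + 11289 = \left(-14671 + \frac{1}{9} \left(-118\right) \left(-7 - 118\right)\right) + 11289 = \left(-14671 + \frac{1}{9} \left(-118\right) \left(-125\right)\right) + 11289 = \left(-14671 + \frac{14750}{9}\right) + 11289 = - \frac{117289}{9} + 11289 = - \frac{15688}{9}$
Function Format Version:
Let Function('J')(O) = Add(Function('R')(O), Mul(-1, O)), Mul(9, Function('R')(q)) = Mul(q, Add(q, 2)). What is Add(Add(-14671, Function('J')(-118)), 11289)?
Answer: Rational(-15688, 9) ≈ -1743.1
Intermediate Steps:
Function('R')(q) = Mul(Rational(1, 9), q, Add(2, q)) (Function('R')(q) = Mul(Rational(1, 9), Mul(q, Add(q, 2))) = Mul(Rational(1, 9), Mul(q, Add(2, q))) = Mul(Rational(1, 9), q, Add(2, q)))
Function('J')(O) = Add(Mul(-1, O), Mul(Rational(1, 9), O, Add(2, O))) (Function('J')(O) = Add(Mul(Rational(1, 9), O, Add(2, O)), Mul(-1, O)) = Add(Mul(-1, O), Mul(Rational(1, 9), O, Add(2, O))))
Add(Add(-14671, Function('J')(-118)), 11289) = Add(Add(-14671, Mul(Rational(1, 9), -118, Add(-7, -118))), 11289) = Add(Add(-14671, Mul(Rational(1, 9), -118, -125)), 11289) = Add(Add(-14671, Rational(14750, 9)), 11289) = Add(Rational(-117289, 9), 11289) = Rational(-15688, 9)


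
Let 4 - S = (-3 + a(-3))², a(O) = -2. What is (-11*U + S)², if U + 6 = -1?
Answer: 3136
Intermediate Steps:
U = -7 (U = -6 - 1 = -7)
S = -21 (S = 4 - (-3 - 2)² = 4 - 1*(-5)² = 4 - 1*25 = 4 - 25 = -21)
(-11*U + S)² = (-11*(-7) - 21)² = (77 - 21)² = 56² = 3136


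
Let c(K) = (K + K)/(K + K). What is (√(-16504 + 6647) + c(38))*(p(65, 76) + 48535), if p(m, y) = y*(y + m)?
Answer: 59251 + 59251*I*√9857 ≈ 59251.0 + 5.8826e+6*I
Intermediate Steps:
c(K) = 1 (c(K) = (2*K)/((2*K)) = (2*K)*(1/(2*K)) = 1)
p(m, y) = y*(m + y)
(√(-16504 + 6647) + c(38))*(p(65, 76) + 48535) = (√(-16504 + 6647) + 1)*(76*(65 + 76) + 48535) = (√(-9857) + 1)*(76*141 + 48535) = (I*√9857 + 1)*(10716 + 48535) = (1 + I*√9857)*59251 = 59251 + 59251*I*√9857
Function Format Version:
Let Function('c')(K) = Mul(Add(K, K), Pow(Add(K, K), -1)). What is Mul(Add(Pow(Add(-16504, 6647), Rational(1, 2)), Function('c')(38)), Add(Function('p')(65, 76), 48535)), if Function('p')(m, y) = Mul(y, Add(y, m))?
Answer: Add(59251, Mul(59251, I, Pow(9857, Rational(1, 2)))) ≈ Add(59251., Mul(5.8826e+6, I))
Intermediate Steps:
Function('c')(K) = 1 (Function('c')(K) = Mul(Mul(2, K), Pow(Mul(2, K), -1)) = Mul(Mul(2, K), Mul(Rational(1, 2), Pow(K, -1))) = 1)
Function('p')(m, y) = Mul(y, Add(m, y))
Mul(Add(Pow(Add(-16504, 6647), Rational(1, 2)), Function('c')(38)), Add(Function('p')(65, 76), 48535)) = Mul(Add(Pow(Add(-16504, 6647), Rational(1, 2)), 1), Add(Mul(76, Add(65, 76)), 48535)) = Mul(Add(Pow(-9857, Rational(1, 2)), 1), Add(Mul(76, 141), 48535)) = Mul(Add(Mul(I, Pow(9857, Rational(1, 2))), 1), Add(10716, 48535)) = Mul(Add(1, Mul(I, Pow(9857, Rational(1, 2)))), 59251) = Add(59251, Mul(59251, I, Pow(9857, Rational(1, 2))))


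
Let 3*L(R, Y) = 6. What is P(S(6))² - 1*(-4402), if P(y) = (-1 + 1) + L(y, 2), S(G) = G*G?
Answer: 4406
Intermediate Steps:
S(G) = G²
L(R, Y) = 2 (L(R, Y) = (⅓)*6 = 2)
P(y) = 2 (P(y) = (-1 + 1) + 2 = 0 + 2 = 2)
P(S(6))² - 1*(-4402) = 2² - 1*(-4402) = 4 + 4402 = 4406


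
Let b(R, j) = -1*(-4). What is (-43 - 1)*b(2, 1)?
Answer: -176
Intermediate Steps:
b(R, j) = 4
(-43 - 1)*b(2, 1) = (-43 - 1)*4 = -44*4 = -176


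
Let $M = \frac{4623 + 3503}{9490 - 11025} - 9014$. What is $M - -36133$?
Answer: $\frac{41619539}{1535} \approx 27114.0$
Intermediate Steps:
$M = - \frac{13844616}{1535}$ ($M = \frac{8126}{-1535} - 9014 = 8126 \left(- \frac{1}{1535}\right) - 9014 = - \frac{8126}{1535} - 9014 = - \frac{13844616}{1535} \approx -9019.3$)
$M - -36133 = - \frac{13844616}{1535} - -36133 = - \frac{13844616}{1535} + 36133 = \frac{41619539}{1535}$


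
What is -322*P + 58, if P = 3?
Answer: -908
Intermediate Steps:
-322*P + 58 = -322*3 + 58 = -966 + 58 = -908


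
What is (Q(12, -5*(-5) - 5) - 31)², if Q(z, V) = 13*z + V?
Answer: 21025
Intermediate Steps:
Q(z, V) = V + 13*z
(Q(12, -5*(-5) - 5) - 31)² = (((-5*(-5) - 5) + 13*12) - 31)² = (((25 - 5) + 156) - 31)² = ((20 + 156) - 31)² = (176 - 31)² = 145² = 21025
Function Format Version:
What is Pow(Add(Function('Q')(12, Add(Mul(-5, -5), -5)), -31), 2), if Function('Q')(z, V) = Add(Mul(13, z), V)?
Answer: 21025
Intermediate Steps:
Function('Q')(z, V) = Add(V, Mul(13, z))
Pow(Add(Function('Q')(12, Add(Mul(-5, -5), -5)), -31), 2) = Pow(Add(Add(Add(Mul(-5, -5), -5), Mul(13, 12)), -31), 2) = Pow(Add(Add(Add(25, -5), 156), -31), 2) = Pow(Add(Add(20, 156), -31), 2) = Pow(Add(176, -31), 2) = Pow(145, 2) = 21025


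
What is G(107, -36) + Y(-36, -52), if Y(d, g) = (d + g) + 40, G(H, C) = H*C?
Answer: -3900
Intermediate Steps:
G(H, C) = C*H
Y(d, g) = 40 + d + g
G(107, -36) + Y(-36, -52) = -36*107 + (40 - 36 - 52) = -3852 - 48 = -3900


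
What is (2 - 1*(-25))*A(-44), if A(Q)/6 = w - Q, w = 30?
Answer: 11988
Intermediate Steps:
A(Q) = 180 - 6*Q (A(Q) = 6*(30 - Q) = 180 - 6*Q)
(2 - 1*(-25))*A(-44) = (2 - 1*(-25))*(180 - 6*(-44)) = (2 + 25)*(180 + 264) = 27*444 = 11988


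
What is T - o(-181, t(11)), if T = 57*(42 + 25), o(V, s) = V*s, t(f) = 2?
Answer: 4181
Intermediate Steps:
T = 3819 (T = 57*67 = 3819)
T - o(-181, t(11)) = 3819 - (-181)*2 = 3819 - 1*(-362) = 3819 + 362 = 4181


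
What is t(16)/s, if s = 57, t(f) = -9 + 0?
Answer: -3/19 ≈ -0.15789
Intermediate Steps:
t(f) = -9
t(16)/s = -9/57 = -9*1/57 = -3/19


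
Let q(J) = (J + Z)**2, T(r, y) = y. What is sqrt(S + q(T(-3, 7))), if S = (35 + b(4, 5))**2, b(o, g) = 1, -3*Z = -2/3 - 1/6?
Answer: sqrt(437065)/18 ≈ 36.728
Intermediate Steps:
Z = 5/18 (Z = -(-2/3 - 1/6)/3 = -1/3*(-5/6) = 5/18 ≈ 0.27778)
q(J) = (5/18 + J)**2 (q(J) = (J + 5/18)**2 = (5/18 + J)**2)
S = 1296 (S = (35 + 1)**2 = 36**2 = 1296)
sqrt(S + q(T(-3, 7))) = sqrt(1296 + (5 + 18*7)**2/324) = sqrt(1296 + (5 + 126)**2/324) = sqrt(1296 + (1/324)*131**2) = sqrt(1296 + (1/324)*17161) = sqrt(1296 + 17161/324) = sqrt(437065/324) = sqrt(437065)/18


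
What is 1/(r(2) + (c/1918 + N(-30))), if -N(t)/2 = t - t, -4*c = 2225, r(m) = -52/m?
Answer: -7672/201697 ≈ -0.038037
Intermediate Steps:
c = -2225/4 (c = -¼*2225 = -2225/4 ≈ -556.25)
N(t) = 0 (N(t) = -2*(t - t) = -2*0 = 0)
1/(r(2) + (c/1918 + N(-30))) = 1/(-52/2 + (-2225/4/1918 + 0)) = 1/(-52*½ + (-2225/4*1/1918 + 0)) = 1/(-26 + (-2225/7672 + 0)) = 1/(-26 - 2225/7672) = 1/(-201697/7672) = -7672/201697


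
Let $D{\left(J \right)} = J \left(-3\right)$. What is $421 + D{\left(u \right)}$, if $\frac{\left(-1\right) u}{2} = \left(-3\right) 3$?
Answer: $367$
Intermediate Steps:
$u = 18$ ($u = - 2 \left(\left(-3\right) 3\right) = \left(-2\right) \left(-9\right) = 18$)
$D{\left(J \right)} = - 3 J$
$421 + D{\left(u \right)} = 421 - 54 = 367$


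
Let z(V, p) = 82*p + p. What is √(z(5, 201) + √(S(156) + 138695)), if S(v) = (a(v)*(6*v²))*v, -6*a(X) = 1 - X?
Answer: √(16683 + 5*√23543327) ≈ 202.35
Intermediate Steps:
a(X) = -⅙ + X/6 (a(X) = -(1 - X)/6 = -⅙ + X/6)
z(V, p) = 83*p
S(v) = 6*v³*(-⅙ + v/6) (S(v) = ((-⅙ + v/6)*(6*v²))*v = (6*v²*(-⅙ + v/6))*v = 6*v³*(-⅙ + v/6))
√(z(5, 201) + √(S(156) + 138695)) = √(83*201 + √(156³*(-1 + 156) + 138695)) = √(16683 + √(3796416*155 + 138695)) = √(16683 + √(588444480 + 138695)) = √(16683 + √588583175) = √(16683 + 5*√23543327)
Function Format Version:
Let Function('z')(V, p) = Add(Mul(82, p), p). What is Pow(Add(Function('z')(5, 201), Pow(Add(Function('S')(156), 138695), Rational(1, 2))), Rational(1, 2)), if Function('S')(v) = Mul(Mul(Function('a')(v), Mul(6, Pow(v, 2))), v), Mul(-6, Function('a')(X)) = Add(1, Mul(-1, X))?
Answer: Pow(Add(16683, Mul(5, Pow(23543327, Rational(1, 2)))), Rational(1, 2)) ≈ 202.35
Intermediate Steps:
Function('a')(X) = Add(Rational(-1, 6), Mul(Rational(1, 6), X)) (Function('a')(X) = Mul(Rational(-1, 6), Add(1, Mul(-1, X))) = Add(Rational(-1, 6), Mul(Rational(1, 6), X)))
Function('z')(V, p) = Mul(83, p)
Function('S')(v) = Mul(6, Pow(v, 3), Add(Rational(-1, 6), Mul(Rational(1, 6), v))) (Function('S')(v) = Mul(Mul(Add(Rational(-1, 6), Mul(Rational(1, 6), v)), Mul(6, Pow(v, 2))), v) = Mul(Mul(6, Pow(v, 2), Add(Rational(-1, 6), Mul(Rational(1, 6), v))), v) = Mul(6, Pow(v, 3), Add(Rational(-1, 6), Mul(Rational(1, 6), v))))
Pow(Add(Function('z')(5, 201), Pow(Add(Function('S')(156), 138695), Rational(1, 2))), Rational(1, 2)) = Pow(Add(Mul(83, 201), Pow(Add(Mul(Pow(156, 3), Add(-1, 156)), 138695), Rational(1, 2))), Rational(1, 2)) = Pow(Add(16683, Pow(Add(Mul(3796416, 155), 138695), Rational(1, 2))), Rational(1, 2)) = Pow(Add(16683, Pow(Add(588444480, 138695), Rational(1, 2))), Rational(1, 2)) = Pow(Add(16683, Pow(588583175, Rational(1, 2))), Rational(1, 2)) = Pow(Add(16683, Mul(5, Pow(23543327, Rational(1, 2)))), Rational(1, 2))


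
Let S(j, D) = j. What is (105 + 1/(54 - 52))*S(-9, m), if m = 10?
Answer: -1899/2 ≈ -949.50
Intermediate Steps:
(105 + 1/(54 - 52))*S(-9, m) = (105 + 1/(54 - 52))*(-9) = (105 + 1/2)*(-9) = (105 + ½)*(-9) = (211/2)*(-9) = -1899/2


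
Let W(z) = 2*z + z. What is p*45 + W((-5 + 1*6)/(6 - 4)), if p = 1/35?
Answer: 39/14 ≈ 2.7857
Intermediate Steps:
W(z) = 3*z
p = 1/35 ≈ 0.028571
p*45 + W((-5 + 1*6)/(6 - 4)) = (1/35)*45 + 3*((-5 + 1*6)/(6 - 4)) = 9/7 + 3*((-5 + 6)/2) = 9/7 + 3*(1*(½)) = 9/7 + 3*(½) = 9/7 + 3/2 = 39/14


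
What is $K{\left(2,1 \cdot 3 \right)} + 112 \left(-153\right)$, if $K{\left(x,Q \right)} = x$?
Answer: $-17134$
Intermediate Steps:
$K{\left(2,1 \cdot 3 \right)} + 112 \left(-153\right) = 2 + 112 \left(-153\right) = 2 - 17136 = -17134$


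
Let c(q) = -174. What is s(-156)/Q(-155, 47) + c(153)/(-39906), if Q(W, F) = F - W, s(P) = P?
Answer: -515849/671751 ≈ -0.76792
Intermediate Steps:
s(-156)/Q(-155, 47) + c(153)/(-39906) = -156/(47 - 1*(-155)) - 174/(-39906) = -156/(47 + 155) - 174*(-1/39906) = -156/202 + 29/6651 = -156*1/202 + 29/6651 = -78/101 + 29/6651 = -515849/671751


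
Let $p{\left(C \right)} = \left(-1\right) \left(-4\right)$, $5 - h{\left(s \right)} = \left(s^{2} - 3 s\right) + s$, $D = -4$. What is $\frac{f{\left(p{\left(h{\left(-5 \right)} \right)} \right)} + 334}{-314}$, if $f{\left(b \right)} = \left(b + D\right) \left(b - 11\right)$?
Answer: $- \frac{167}{157} \approx -1.0637$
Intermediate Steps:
$h{\left(s \right)} = 5 - s^{2} + 2 s$ ($h{\left(s \right)} = 5 - \left(\left(s^{2} - 3 s\right) + s\right) = 5 - \left(s^{2} - 2 s\right) = 5 - s^{2} + 2 s$)
$p{\left(C \right)} = 4$
$f{\left(b \right)} = \left(-11 + b\right) \left(-4 + b\right)$ ($f{\left(b \right)} = \left(b - 4\right) \left(b - 11\right) = \left(-4 + b\right) \left(-11 + b\right) = \left(-11 + b\right) \left(-4 + b\right)$)
$\frac{f{\left(p{\left(h{\left(-5 \right)} \right)} \right)} + 334}{-314} = \frac{\left(44 + 4^{2} - 60\right) + 334}{-314} = - \frac{\left(44 + 16 - 60\right) + 334}{314} = - \frac{0 + 334}{314} = \left(- \frac{1}{314}\right) 334 = - \frac{167}{157}$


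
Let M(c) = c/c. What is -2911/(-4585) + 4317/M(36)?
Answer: 19796356/4585 ≈ 4317.6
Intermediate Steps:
M(c) = 1
-2911/(-4585) + 4317/M(36) = -2911/(-4585) + 4317/1 = -2911*(-1/4585) + 4317*1 = 2911/4585 + 4317 = 19796356/4585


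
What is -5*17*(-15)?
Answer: 1275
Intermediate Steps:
-5*17*(-15) = -85*(-15) = 1275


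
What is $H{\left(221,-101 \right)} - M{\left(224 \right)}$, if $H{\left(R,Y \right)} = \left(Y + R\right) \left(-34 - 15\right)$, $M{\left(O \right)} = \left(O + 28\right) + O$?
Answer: $-6356$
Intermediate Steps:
$M{\left(O \right)} = 28 + 2 O$ ($M{\left(O \right)} = \left(28 + O\right) + O = 28 + 2 O$)
$H{\left(R,Y \right)} = - 49 R - 49 Y$ ($H{\left(R,Y \right)} = \left(R + Y\right) \left(-49\right) = - 49 R - 49 Y$)
$H{\left(221,-101 \right)} - M{\left(224 \right)} = \left(\left(-49\right) 221 - -4949\right) - \left(28 + 2 \cdot 224\right) = \left(-10829 + 4949\right) - \left(28 + 448\right) = -5880 - 476 = -6356$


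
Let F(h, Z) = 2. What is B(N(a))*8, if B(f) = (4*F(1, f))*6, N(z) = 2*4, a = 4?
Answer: 384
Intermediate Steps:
N(z) = 8
B(f) = 48 (B(f) = (4*2)*6 = 8*6 = 48)
B(N(a))*8 = 48*8 = 384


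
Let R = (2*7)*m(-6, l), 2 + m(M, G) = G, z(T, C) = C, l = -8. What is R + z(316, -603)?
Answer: -743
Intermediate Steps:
m(M, G) = -2 + G
R = -140 (R = (2*7)*(-2 - 8) = 14*(-10) = -140)
R + z(316, -603) = -140 - 603 = -743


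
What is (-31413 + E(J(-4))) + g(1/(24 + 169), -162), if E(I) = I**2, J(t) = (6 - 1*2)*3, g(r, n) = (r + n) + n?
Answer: -6097448/193 ≈ -31593.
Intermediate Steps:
g(r, n) = r + 2*n (g(r, n) = (n + r) + n = r + 2*n)
J(t) = 12 (J(t) = (6 - 2)*3 = 4*3 = 12)
(-31413 + E(J(-4))) + g(1/(24 + 169), -162) = (-31413 + 12**2) + (1/(24 + 169) + 2*(-162)) = (-31413 + 144) + (1/193 - 324) = -31269 + (1/193 - 324) = -31269 - 62531/193 = -6097448/193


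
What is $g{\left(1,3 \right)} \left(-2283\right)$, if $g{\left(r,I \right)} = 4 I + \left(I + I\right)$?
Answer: $-41094$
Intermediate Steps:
$g{\left(r,I \right)} = 6 I$ ($g{\left(r,I \right)} = 4 I + 2 I = 6 I$)
$g{\left(1,3 \right)} \left(-2283\right) = 6 \cdot 3 \left(-2283\right) = 18 \left(-2283\right) = -41094$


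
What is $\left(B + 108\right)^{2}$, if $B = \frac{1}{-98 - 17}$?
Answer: $\frac{154231561}{13225} \approx 11662.0$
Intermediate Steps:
$B = - \frac{1}{115}$ ($B = \frac{1}{-115} = - \frac{1}{115} \approx -0.0086956$)
$\left(B + 108\right)^{2} = \left(- \frac{1}{115} + 108\right)^{2} = \left(\frac{12419}{115}\right)^{2} = \frac{154231561}{13225}$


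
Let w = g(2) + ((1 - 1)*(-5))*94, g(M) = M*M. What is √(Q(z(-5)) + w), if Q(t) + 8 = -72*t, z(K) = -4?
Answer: 2*√71 ≈ 16.852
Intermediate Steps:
g(M) = M²
w = 4 (w = 2² + ((1 - 1)*(-5))*94 = 4 + (0*(-5))*94 = 4 + 0*94 = 4 + 0 = 4)
Q(t) = -8 - 72*t
√(Q(z(-5)) + w) = √((-8 - 72*(-4)) + 4) = √((-8 + 288) + 4) = √(280 + 4) = √284 = 2*√71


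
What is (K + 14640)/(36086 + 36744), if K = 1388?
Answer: 8014/36415 ≈ 0.22007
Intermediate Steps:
(K + 14640)/(36086 + 36744) = (1388 + 14640)/(36086 + 36744) = 16028/72830 = 16028*(1/72830) = 8014/36415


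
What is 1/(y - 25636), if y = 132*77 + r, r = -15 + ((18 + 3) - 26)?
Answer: -1/15492 ≈ -6.4550e-5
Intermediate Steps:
r = -20 (r = -15 + (21 - 26) = -15 - 5 = -20)
y = 10144 (y = 132*77 - 20 = 10164 - 20 = 10144)
1/(y - 25636) = 1/(10144 - 25636) = 1/(-15492) = -1/15492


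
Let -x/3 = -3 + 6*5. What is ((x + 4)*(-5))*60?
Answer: 23100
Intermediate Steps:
x = -81 (x = -3*(-3 + 6*5) = -3*(-3 + 30) = -3*27 = -81)
((x + 4)*(-5))*60 = ((-81 + 4)*(-5))*60 = -77*(-5)*60 = 385*60 = 23100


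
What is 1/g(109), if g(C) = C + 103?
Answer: 1/212 ≈ 0.0047170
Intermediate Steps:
g(C) = 103 + C
1/g(109) = 1/(103 + 109) = 1/212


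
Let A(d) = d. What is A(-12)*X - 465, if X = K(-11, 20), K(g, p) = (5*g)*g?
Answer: -7725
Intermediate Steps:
K(g, p) = 5*g²
X = 605 (X = 5*(-11)² = 5*121 = 605)
A(-12)*X - 465 = -12*605 - 465 = -7260 - 465 = -7725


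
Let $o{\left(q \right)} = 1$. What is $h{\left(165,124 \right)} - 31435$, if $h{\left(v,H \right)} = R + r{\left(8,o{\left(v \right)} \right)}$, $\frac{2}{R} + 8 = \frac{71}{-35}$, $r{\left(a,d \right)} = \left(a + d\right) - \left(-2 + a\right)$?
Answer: $- \frac{11032702}{351} \approx -31432.0$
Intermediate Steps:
$r{\left(a,d \right)} = 2 + d$
$R = - \frac{70}{351}$ ($R = \frac{2}{-8 + \frac{71}{-35}} = \frac{2}{-8 + 71 \left(- \frac{1}{35}\right)} = \frac{2}{-8 - \frac{71}{35}} = \frac{2}{- \frac{351}{35}} = 2 \left(- \frac{35}{351}\right) = - \frac{70}{351} \approx -0.19943$)
$h{\left(v,H \right)} = \frac{983}{351}$ ($h{\left(v,H \right)} = - \frac{70}{351} + \left(2 + 1\right) = - \frac{70}{351} + 3 = \frac{983}{351}$)
$h{\left(165,124 \right)} - 31435 = \frac{983}{351} - 31435 = - \frac{11032702}{351}$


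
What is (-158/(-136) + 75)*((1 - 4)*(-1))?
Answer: 15537/68 ≈ 228.49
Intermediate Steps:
(-158/(-136) + 75)*((1 - 4)*(-1)) = (-158*(-1/136) + 75)*(-3*(-1)) = (79/68 + 75)*3 = (5179/68)*3 = 15537/68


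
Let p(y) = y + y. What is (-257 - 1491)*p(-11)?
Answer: 38456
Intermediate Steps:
p(y) = 2*y
(-257 - 1491)*p(-11) = (-257 - 1491)*(2*(-11)) = -1748*(-22) = 38456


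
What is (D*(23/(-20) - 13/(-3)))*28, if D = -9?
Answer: -4011/5 ≈ -802.20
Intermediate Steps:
(D*(23/(-20) - 13/(-3)))*28 = -9*(23/(-20) - 13/(-3))*28 = -9*(23*(-1/20) - 13*(-⅓))*28 = -9*(-23/20 + 13/3)*28 = -9*191/60*28 = -573/20*28 = -4011/5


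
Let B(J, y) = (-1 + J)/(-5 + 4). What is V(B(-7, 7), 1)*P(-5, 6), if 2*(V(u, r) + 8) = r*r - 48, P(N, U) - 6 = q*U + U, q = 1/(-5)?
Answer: -1701/5 ≈ -340.20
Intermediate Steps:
B(J, y) = 1 - J (B(J, y) = (-1 + J)/(-1) = (-1 + J)*(-1) = 1 - J)
q = -⅕ ≈ -0.20000
P(N, U) = 6 + 4*U/5 (P(N, U) = 6 + (-U/5 + U) = 6 + 4*U/5)
V(u, r) = -32 + r²/2 (V(u, r) = -8 + (r*r - 48)/2 = -8 + (r² - 48)/2 = -8 + (-48 + r²)/2 = -8 + (-24 + r²/2) = -32 + r²/2)
V(B(-7, 7), 1)*P(-5, 6) = (-32 + (½)*1²)*(6 + (⅘)*6) = (-32 + (½)*1)*(6 + 24/5) = (-32 + ½)*(54/5) = -63/2*54/5 = -1701/5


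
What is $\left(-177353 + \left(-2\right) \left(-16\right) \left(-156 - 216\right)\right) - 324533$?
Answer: $-513790$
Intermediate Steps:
$\left(-177353 + \left(-2\right) \left(-16\right) \left(-156 - 216\right)\right) - 324533 = \left(-177353 + 32 \left(-372\right)\right) - 324533 = \left(-177353 - 11904\right) - 324533 = -189257 - 324533 = -513790$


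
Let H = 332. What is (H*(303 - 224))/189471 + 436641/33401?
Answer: 83606848339/6328520871 ≈ 13.211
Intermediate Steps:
(H*(303 - 224))/189471 + 436641/33401 = (332*(303 - 224))/189471 + 436641/33401 = (332*79)*(1/189471) + 436641*(1/33401) = 26228*(1/189471) + 436641/33401 = 26228/189471 + 436641/33401 = 83606848339/6328520871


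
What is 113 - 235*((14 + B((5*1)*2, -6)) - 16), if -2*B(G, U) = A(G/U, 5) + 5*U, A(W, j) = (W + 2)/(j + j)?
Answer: -35257/12 ≈ -2938.1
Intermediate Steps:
A(W, j) = (2 + W)/(2*j) (A(W, j) = (2 + W)/((2*j)) = (2 + W)*(1/(2*j)) = (2 + W)/(2*j))
B(G, U) = -⅒ - 5*U/2 - G/(20*U) (B(G, U) = -((½)*(2 + G/U)/5 + 5*U)/2 = -((½)*(⅕)*(2 + G/U) + 5*U)/2 = -((⅕ + G/(10*U)) + 5*U)/2 = -(⅕ + 5*U + G/(10*U))/2 = -⅒ - 5*U/2 - G/(20*U))
113 - 235*((14 + B((5*1)*2, -6)) - 16) = 113 - 235*((14 + (1/20)*(-5*1*2 - 50*(-6)² - 2*(-6))/(-6)) - 16) = 113 - 235*((14 + (1/20)*(-⅙)*(-5*2 - 50*36 + 12)) - 16) = 113 - 235*((14 + (1/20)*(-⅙)*(-1*10 - 1800 + 12)) - 16) = 113 - 235*((14 + (1/20)*(-⅙)*(-10 - 1800 + 12)) - 16) = 113 - 235*((14 + (1/20)*(-⅙)*(-1798)) - 16) = 113 - 235*((14 + 899/60) - 16) = 113 - 235*(1739/60 - 16) = 113 - 235*779/60 = 113 - 36613/12 = -35257/12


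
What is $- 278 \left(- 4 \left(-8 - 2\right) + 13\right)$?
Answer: $-14734$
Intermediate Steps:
$- 278 \left(- 4 \left(-8 - 2\right) + 13\right) = - 278 \left(\left(-4\right) \left(-10\right) + 13\right) = - 278 \left(40 + 13\right) = \left(-278\right) 53 = -14734$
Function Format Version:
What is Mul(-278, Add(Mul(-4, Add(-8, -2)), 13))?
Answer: -14734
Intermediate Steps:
Mul(-278, Add(Mul(-4, Add(-8, -2)), 13)) = Mul(-278, Add(Mul(-4, -10), 13)) = Mul(-278, Add(40, 13)) = Mul(-278, 53) = -14734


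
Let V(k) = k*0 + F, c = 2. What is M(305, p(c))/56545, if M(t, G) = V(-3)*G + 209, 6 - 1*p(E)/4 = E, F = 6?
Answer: 61/11309 ≈ 0.0053939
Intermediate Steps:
V(k) = 6 (V(k) = k*0 + 6 = 0 + 6 = 6)
p(E) = 24 - 4*E
M(t, G) = 209 + 6*G (M(t, G) = 6*G + 209 = 209 + 6*G)
M(305, p(c))/56545 = (209 + 6*(24 - 4*2))/56545 = (209 + 6*(24 - 8))*(1/56545) = (209 + 6*16)*(1/56545) = (209 + 96)*(1/56545) = 305*(1/56545) = 61/11309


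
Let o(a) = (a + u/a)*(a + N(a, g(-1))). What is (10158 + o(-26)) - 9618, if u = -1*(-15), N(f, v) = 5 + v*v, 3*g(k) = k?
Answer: 128134/117 ≈ 1095.2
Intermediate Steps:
g(k) = k/3
N(f, v) = 5 + v²
u = 15
o(a) = (46/9 + a)*(a + 15/a) (o(a) = (a + 15/a)*(a + (5 + ((⅓)*(-1))²)) = (a + 15/a)*(a + (5 + (-⅓)²)) = (a + 15/a)*(a + (5 + ⅑)) = (a + 15/a)*(a + 46/9) = (a + 15/a)*(46/9 + a) = (46/9 + a)*(a + 15/a))
(10158 + o(-26)) - 9618 = (10158 + (15 + (-26)² + (46/9)*(-26) + (230/3)/(-26))) - 9618 = (10158 + (15 + 676 - 1196/9 + (230/3)*(-1/26))) - 9618 = (10158 + (15 + 676 - 1196/9 - 115/39)) - 9618 = (10158 + 64954/117) - 9618 = 1253440/117 - 9618 = 128134/117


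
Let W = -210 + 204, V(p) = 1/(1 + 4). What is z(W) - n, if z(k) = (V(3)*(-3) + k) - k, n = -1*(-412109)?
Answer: -2060548/5 ≈ -4.1211e+5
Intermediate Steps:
n = 412109
V(p) = ⅕ (V(p) = 1/5 = ⅕)
W = -6
z(k) = -⅗ (z(k) = ((⅕)*(-3) + k) - k = (-⅗ + k) - k = -⅗)
z(W) - n = -⅗ - 1*412109 = -⅗ - 412109 = -2060548/5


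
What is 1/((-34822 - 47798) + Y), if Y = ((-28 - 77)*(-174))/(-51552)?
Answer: -2864/236624695 ≈ -1.2104e-5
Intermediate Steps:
Y = -1015/2864 (Y = -105*(-174)*(-1/51552) = 18270*(-1/51552) = -1015/2864 ≈ -0.35440)
1/((-34822 - 47798) + Y) = 1/((-34822 - 47798) - 1015/2864) = 1/(-82620 - 1015/2864) = 1/(-236624695/2864) = -2864/236624695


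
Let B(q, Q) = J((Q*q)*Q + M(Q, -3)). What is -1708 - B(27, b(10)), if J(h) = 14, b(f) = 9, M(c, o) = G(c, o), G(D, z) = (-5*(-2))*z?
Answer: -1722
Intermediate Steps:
G(D, z) = 10*z
M(c, o) = 10*o
B(q, Q) = 14
-1708 - B(27, b(10)) = -1708 - 1*14 = -1708 - 14 = -1722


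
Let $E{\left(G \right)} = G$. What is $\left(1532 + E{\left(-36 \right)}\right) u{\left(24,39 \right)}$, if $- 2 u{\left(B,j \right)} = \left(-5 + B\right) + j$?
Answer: $-43384$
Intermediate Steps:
$u{\left(B,j \right)} = \frac{5}{2} - \frac{B}{2} - \frac{j}{2}$ ($u{\left(B,j \right)} = - \frac{\left(-5 + B\right) + j}{2} = - \frac{-5 + B + j}{2} = \frac{5}{2} - \frac{B}{2} - \frac{j}{2}$)
$\left(1532 + E{\left(-36 \right)}\right) u{\left(24,39 \right)} = \left(1532 - 36\right) \left(\frac{5}{2} - 12 - \frac{39}{2}\right) = 1496 \left(\frac{5}{2} - 12 - \frac{39}{2}\right) = 1496 \left(-29\right) = -43384$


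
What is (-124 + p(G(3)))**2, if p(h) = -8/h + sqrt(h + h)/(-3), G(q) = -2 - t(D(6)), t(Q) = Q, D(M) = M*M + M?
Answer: 16684748/1089 + 1816*I*sqrt(22)/11 ≈ 15321.0 + 774.34*I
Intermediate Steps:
D(M) = M + M**2 (D(M) = M**2 + M = M + M**2)
G(q) = -44 (G(q) = -2 - 6*(1 + 6) = -2 - 6*7 = -2 - 1*42 = -2 - 42 = -44)
p(h) = -8/h - sqrt(2)*sqrt(h)/3 (p(h) = -8/h + sqrt(2*h)*(-1/3) = -8/h + (sqrt(2)*sqrt(h))*(-1/3) = -8/h - sqrt(2)*sqrt(h)/3)
(-124 + p(G(3)))**2 = (-124 + (1/3)*(-24 - sqrt(2)*(-44)**(3/2))/(-44))**2 = (-124 + (1/3)*(-1/44)*(-24 - sqrt(2)*(-88*I*sqrt(11))))**2 = (-124 + (1/3)*(-1/44)*(-24 + 88*I*sqrt(22)))**2 = (-124 + (2/11 - 2*I*sqrt(22)/3))**2 = (-1362/11 - 2*I*sqrt(22)/3)**2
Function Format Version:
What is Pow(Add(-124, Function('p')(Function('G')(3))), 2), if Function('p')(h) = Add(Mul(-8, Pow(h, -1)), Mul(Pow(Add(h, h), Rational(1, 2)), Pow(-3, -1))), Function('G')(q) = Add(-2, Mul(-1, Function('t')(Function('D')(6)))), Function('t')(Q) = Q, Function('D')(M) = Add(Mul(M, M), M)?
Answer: Add(Rational(16684748, 1089), Mul(Rational(1816, 11), I, Pow(22, Rational(1, 2)))) ≈ Add(15321., Mul(774.34, I))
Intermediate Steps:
Function('D')(M) = Add(M, Pow(M, 2)) (Function('D')(M) = Add(Pow(M, 2), M) = Add(M, Pow(M, 2)))
Function('G')(q) = -44 (Function('G')(q) = Add(-2, Mul(-1, Mul(6, Add(1, 6)))) = Add(-2, Mul(-1, Mul(6, 7))) = Add(-2, Mul(-1, 42)) = Add(-2, -42) = -44)
Function('p')(h) = Add(Mul(-8, Pow(h, -1)), Mul(Rational(-1, 3), Pow(2, Rational(1, 2)), Pow(h, Rational(1, 2)))) (Function('p')(h) = Add(Mul(-8, Pow(h, -1)), Mul(Pow(Mul(2, h), Rational(1, 2)), Rational(-1, 3))) = Add(Mul(-8, Pow(h, -1)), Mul(Mul(Pow(2, Rational(1, 2)), Pow(h, Rational(1, 2))), Rational(-1, 3))) = Add(Mul(-8, Pow(h, -1)), Mul(Rational(-1, 3), Pow(2, Rational(1, 2)), Pow(h, Rational(1, 2)))))
Pow(Add(-124, Function('p')(Function('G')(3))), 2) = Pow(Add(-124, Mul(Rational(1, 3), Pow(-44, -1), Add(-24, Mul(-1, Pow(2, Rational(1, 2)), Pow(-44, Rational(3, 2)))))), 2) = Pow(Add(-124, Mul(Rational(1, 3), Rational(-1, 44), Add(-24, Mul(-1, Pow(2, Rational(1, 2)), Mul(-88, I, Pow(11, Rational(1, 2))))))), 2) = Pow(Add(-124, Mul(Rational(1, 3), Rational(-1, 44), Add(-24, Mul(88, I, Pow(22, Rational(1, 2)))))), 2) = Pow(Add(-124, Add(Rational(2, 11), Mul(Rational(-2, 3), I, Pow(22, Rational(1, 2))))), 2) = Pow(Add(Rational(-1362, 11), Mul(Rational(-2, 3), I, Pow(22, Rational(1, 2)))), 2)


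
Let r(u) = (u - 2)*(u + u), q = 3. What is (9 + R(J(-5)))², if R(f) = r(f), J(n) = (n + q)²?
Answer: 625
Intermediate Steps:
J(n) = (3 + n)² (J(n) = (n + 3)² = (3 + n)²)
r(u) = 2*u*(-2 + u) (r(u) = (-2 + u)*(2*u) = 2*u*(-2 + u))
R(f) = 2*f*(-2 + f)
(9 + R(J(-5)))² = (9 + 2*(3 - 5)²*(-2 + (3 - 5)²))² = (9 + 2*(-2)²*(-2 + (-2)²))² = (9 + 2*4*(-2 + 4))² = (9 + 2*4*2)² = (9 + 16)² = 25² = 625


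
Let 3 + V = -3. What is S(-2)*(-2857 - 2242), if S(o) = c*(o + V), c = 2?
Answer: 81584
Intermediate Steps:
V = -6 (V = -3 - 3 = -6)
S(o) = -12 + 2*o (S(o) = 2*(o - 6) = 2*(-6 + o) = -12 + 2*o)
S(-2)*(-2857 - 2242) = (-12 + 2*(-2))*(-2857 - 2242) = (-12 - 4)*(-5099) = -16*(-5099) = 81584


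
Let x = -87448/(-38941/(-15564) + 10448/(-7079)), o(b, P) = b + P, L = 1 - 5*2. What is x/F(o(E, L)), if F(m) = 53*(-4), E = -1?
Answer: 2408701729272/5991685351 ≈ 402.01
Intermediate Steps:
L = -9 (L = 1 - 10 = -9)
o(b, P) = P + b
x = -9634806917088/113050667 (x = -87448/(-38941*(-1/15564) + 10448*(-1/7079)) = -87448/(38941/15564 - 10448/7079) = -87448/113050667/110177556 = -87448*110177556/113050667 = -9634806917088/113050667 ≈ -85226.)
F(m) = -212
x/F(o(E, L)) = -9634806917088/113050667/(-212) = -9634806917088/113050667*(-1/212) = 2408701729272/5991685351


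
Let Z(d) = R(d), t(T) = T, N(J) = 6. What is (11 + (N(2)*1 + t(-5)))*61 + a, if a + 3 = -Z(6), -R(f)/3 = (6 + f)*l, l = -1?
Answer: 693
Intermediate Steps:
R(f) = 18 + 3*f (R(f) = -3*(6 + f)*(-1) = -3*(-6 - f) = 18 + 3*f)
Z(d) = 18 + 3*d
a = -39 (a = -3 - (18 + 3*6) = -3 - (18 + 18) = -3 - 1*36 = -3 - 36 = -39)
(11 + (N(2)*1 + t(-5)))*61 + a = (11 + (6*1 - 5))*61 - 39 = (11 + (6 - 5))*61 - 39 = (11 + 1)*61 - 39 = 12*61 - 39 = 732 - 39 = 693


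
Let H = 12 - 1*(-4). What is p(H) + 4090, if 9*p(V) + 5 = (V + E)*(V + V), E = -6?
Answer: 4125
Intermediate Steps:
H = 16 (H = 12 + 4 = 16)
p(V) = -5/9 + 2*V*(-6 + V)/9 (p(V) = -5/9 + ((V - 6)*(V + V))/9 = -5/9 + ((-6 + V)*(2*V))/9 = -5/9 + (2*V*(-6 + V))/9 = -5/9 + 2*V*(-6 + V)/9)
p(H) + 4090 = (-5/9 - 4/3*16 + (2/9)*16²) + 4090 = (-5/9 - 64/3 + (2/9)*256) + 4090 = (-5/9 - 64/3 + 512/9) + 4090 = 35 + 4090 = 4125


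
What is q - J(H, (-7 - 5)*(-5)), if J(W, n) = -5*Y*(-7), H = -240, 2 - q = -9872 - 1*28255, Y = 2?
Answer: 38059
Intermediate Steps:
q = 38129 (q = 2 - (-9872 - 1*28255) = 2 - (-9872 - 28255) = 2 - 1*(-38127) = 2 + 38127 = 38129)
J(W, n) = 70 (J(W, n) = -5*2*(-7) = -10*(-7) = 70)
q - J(H, (-7 - 5)*(-5)) = 38129 - 1*70 = 38129 - 70 = 38059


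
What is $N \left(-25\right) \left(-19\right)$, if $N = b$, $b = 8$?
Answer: $3800$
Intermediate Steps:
$N = 8$
$N \left(-25\right) \left(-19\right) = 8 \left(-25\right) \left(-19\right) = \left(-200\right) \left(-19\right) = 3800$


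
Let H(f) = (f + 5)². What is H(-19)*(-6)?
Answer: -1176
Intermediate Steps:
H(f) = (5 + f)²
H(-19)*(-6) = (5 - 19)²*(-6) = (-14)²*(-6) = 196*(-6) = -1176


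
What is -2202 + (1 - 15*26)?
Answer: -2591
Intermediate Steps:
-2202 + (1 - 15*26) = -2202 + (1 - 390) = -2202 - 389 = -2591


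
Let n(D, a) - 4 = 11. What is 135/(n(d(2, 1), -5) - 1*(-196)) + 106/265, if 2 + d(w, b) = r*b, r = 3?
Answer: 1097/1055 ≈ 1.0398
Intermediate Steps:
d(w, b) = -2 + 3*b
n(D, a) = 15 (n(D, a) = 4 + 11 = 15)
135/(n(d(2, 1), -5) - 1*(-196)) + 106/265 = 135/(15 - 1*(-196)) + 106/265 = 135/(15 + 196) + 106*(1/265) = 135/211 + 2/5 = 1097/1055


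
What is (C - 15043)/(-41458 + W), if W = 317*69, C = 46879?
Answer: -31836/19585 ≈ -1.6255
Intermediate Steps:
W = 21873
(C - 15043)/(-41458 + W) = (46879 - 15043)/(-41458 + 21873) = 31836/(-19585) = 31836*(-1/19585) = -31836/19585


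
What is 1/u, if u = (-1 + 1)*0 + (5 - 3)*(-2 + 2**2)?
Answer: 1/4 ≈ 0.25000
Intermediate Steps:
u = 4 (u = 0*0 + 2*(-2 + 4) = 0 + 2*2 = 0 + 4 = 4)
1/u = 1/4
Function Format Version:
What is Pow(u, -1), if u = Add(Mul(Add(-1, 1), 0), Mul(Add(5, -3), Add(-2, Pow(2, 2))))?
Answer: Rational(1, 4) ≈ 0.25000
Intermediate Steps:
u = 4 (u = Add(Mul(0, 0), Mul(2, Add(-2, 4))) = Add(0, Mul(2, 2)) = Add(0, 4) = 4)
Pow(u, -1) = Pow(4, -1) = Rational(1, 4)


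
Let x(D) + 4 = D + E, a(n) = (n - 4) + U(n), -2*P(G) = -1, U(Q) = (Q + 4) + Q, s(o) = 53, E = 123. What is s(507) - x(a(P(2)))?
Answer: -135/2 ≈ -67.500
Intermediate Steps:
U(Q) = 4 + 2*Q (U(Q) = (4 + Q) + Q = 4 + 2*Q)
P(G) = ½ (P(G) = -½*(-1) = ½)
a(n) = 3*n (a(n) = (n - 4) + (4 + 2*n) = (-4 + n) + (4 + 2*n) = 3*n)
x(D) = 119 + D (x(D) = -4 + (D + 123) = -4 + (123 + D) = 119 + D)
s(507) - x(a(P(2))) = 53 - (119 + 3*(½)) = 53 - (119 + 3/2) = 53 - 1*241/2 = 53 - 241/2 = -135/2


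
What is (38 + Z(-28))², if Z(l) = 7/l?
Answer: 22801/16 ≈ 1425.1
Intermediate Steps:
(38 + Z(-28))² = (38 + 7/(-28))² = (38 + 7*(-1/28))² = (38 - ¼)² = (151/4)² = 22801/16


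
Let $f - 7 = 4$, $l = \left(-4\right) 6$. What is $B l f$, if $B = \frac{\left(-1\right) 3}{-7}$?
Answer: $- \frac{792}{7} \approx -113.14$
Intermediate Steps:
$l = -24$
$B = \frac{3}{7}$ ($B = \left(-3\right) \left(- \frac{1}{7}\right) = \frac{3}{7} \approx 0.42857$)
$f = 11$ ($f = 7 + 4 = 11$)
$B l f = \frac{3}{7} \left(-24\right) 11 = \left(- \frac{72}{7}\right) 11 = - \frac{792}{7}$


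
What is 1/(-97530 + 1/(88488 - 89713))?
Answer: -1225/119474251 ≈ -1.0253e-5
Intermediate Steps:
1/(-97530 + 1/(88488 - 89713)) = 1/(-97530 + 1/(-1225)) = 1/(-97530 - 1/1225) = 1/(-119474251/1225) = -1225/119474251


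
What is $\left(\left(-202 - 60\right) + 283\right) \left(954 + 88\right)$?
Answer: $21882$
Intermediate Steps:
$\left(\left(-202 - 60\right) + 283\right) \left(954 + 88\right) = \left(\left(-202 - 60\right) + 283\right) 1042 = \left(-262 + 283\right) 1042 = 21 \cdot 1042 = 21882$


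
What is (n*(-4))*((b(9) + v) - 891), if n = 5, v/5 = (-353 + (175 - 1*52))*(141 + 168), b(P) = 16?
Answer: 7124500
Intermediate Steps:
v = -355350 (v = 5*((-353 + (175 - 1*52))*(141 + 168)) = 5*((-353 + (175 - 52))*309) = 5*((-353 + 123)*309) = 5*(-230*309) = 5*(-71070) = -355350)
(n*(-4))*((b(9) + v) - 891) = (5*(-4))*((16 - 355350) - 891) = -20*(-355334 - 891) = -20*(-356225) = 7124500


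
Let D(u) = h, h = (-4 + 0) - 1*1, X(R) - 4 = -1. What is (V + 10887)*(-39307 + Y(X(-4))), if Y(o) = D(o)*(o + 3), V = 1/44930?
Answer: -19241808060007/44930 ≈ -4.2826e+8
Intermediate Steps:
X(R) = 3 (X(R) = 4 - 1 = 3)
h = -5 (h = -4 - 1 = -5)
D(u) = -5
V = 1/44930 ≈ 2.2257e-5
Y(o) = -15 - 5*o (Y(o) = -5*(o + 3) = -5*(3 + o) = -15 - 5*o)
(V + 10887)*(-39307 + Y(X(-4))) = (1/44930 + 10887)*(-39307 + (-15 - 5*3)) = 489152911*(-39307 + (-15 - 15))/44930 = 489152911*(-39307 - 30)/44930 = (489152911/44930)*(-39337) = -19241808060007/44930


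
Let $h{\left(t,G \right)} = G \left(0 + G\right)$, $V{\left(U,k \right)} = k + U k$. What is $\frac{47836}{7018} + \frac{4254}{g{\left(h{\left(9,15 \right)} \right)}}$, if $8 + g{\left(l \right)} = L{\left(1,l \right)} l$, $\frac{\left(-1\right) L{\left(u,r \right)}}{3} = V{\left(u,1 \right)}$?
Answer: $\frac{8776679}{2382611} \approx 3.6836$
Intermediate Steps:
$L{\left(u,r \right)} = -3 - 3 u$ ($L{\left(u,r \right)} = - 3 \cdot 1 \left(1 + u\right) = - 3 \left(1 + u\right) = -3 - 3 u$)
$h{\left(t,G \right)} = G^{2}$ ($h{\left(t,G \right)} = G G = G^{2}$)
$g{\left(l \right)} = -8 - 6 l$ ($g{\left(l \right)} = -8 + \left(-3 - 3\right) l = -8 - 6 l$)
$\frac{47836}{7018} + \frac{4254}{g{\left(h{\left(9,15 \right)} \right)}} = \frac{47836}{7018} + \frac{4254}{-8 - 6 \cdot 15^{2}} = 47836 \cdot \frac{1}{7018} + \frac{4254}{-8 - 1350} = \frac{23918}{3509} + \frac{4254}{-8 - 1350} = \frac{23918}{3509} + \frac{4254}{-1358} = \frac{23918}{3509} + 4254 \left(- \frac{1}{1358}\right) = \frac{23918}{3509} - \frac{2127}{679} = \frac{8776679}{2382611}$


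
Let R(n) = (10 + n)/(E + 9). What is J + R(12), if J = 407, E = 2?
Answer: 409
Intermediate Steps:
R(n) = 10/11 + n/11 (R(n) = (10 + n)/(2 + 9) = (10 + n)/11 = (10 + n)*(1/11) = 10/11 + n/11)
J + R(12) = 407 + (10/11 + (1/11)*12) = 407 + (10/11 + 12/11) = 407 + 2 = 409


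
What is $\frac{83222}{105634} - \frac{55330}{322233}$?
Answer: $\frac{10486072753}{17019380361} \approx 0.61613$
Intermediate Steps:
$\frac{83222}{105634} - \frac{55330}{322233} = 83222 \cdot \frac{1}{105634} - \frac{55330}{322233} = \frac{41611}{52817} - \frac{55330}{322233} = \frac{10486072753}{17019380361}$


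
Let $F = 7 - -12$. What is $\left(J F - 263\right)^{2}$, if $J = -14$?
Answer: $279841$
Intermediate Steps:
$F = 19$ ($F = 7 + 12 = 19$)
$\left(J F - 263\right)^{2} = \left(\left(-14\right) 19 - 263\right)^{2} = \left(-266 - 263\right)^{2} = \left(-529\right)^{2} = 279841$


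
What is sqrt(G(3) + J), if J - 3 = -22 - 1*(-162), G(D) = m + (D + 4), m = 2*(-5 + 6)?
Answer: 2*sqrt(38) ≈ 12.329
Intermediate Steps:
m = 2 (m = 2*1 = 2)
G(D) = 6 + D (G(D) = 2 + (D + 4) = 2 + (4 + D) = 6 + D)
J = 143 (J = 3 + (-22 - 1*(-162)) = 3 + (-22 + 162) = 3 + 140 = 143)
sqrt(G(3) + J) = sqrt((6 + 3) + 143) = sqrt(9 + 143) = sqrt(152) = 2*sqrt(38)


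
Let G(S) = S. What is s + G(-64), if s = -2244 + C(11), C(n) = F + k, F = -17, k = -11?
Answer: -2336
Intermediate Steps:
C(n) = -28 (C(n) = -17 - 11 = -28)
s = -2272 (s = -2244 - 28 = -2272)
s + G(-64) = -2272 - 64 = -2336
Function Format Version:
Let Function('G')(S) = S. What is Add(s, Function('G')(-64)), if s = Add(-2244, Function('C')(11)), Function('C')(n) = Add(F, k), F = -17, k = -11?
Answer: -2336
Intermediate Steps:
Function('C')(n) = -28 (Function('C')(n) = Add(-17, -11) = -28)
s = -2272 (s = Add(-2244, -28) = -2272)
Add(s, Function('G')(-64)) = Add(-2272, -64) = -2336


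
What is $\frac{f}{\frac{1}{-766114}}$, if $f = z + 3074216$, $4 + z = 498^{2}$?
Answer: $-2545196188624$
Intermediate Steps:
$z = 248000$ ($z = -4 + 498^{2} = -4 + 248004 = 248000$)
$f = 3322216$ ($f = 248000 + 3074216 = 3322216$)
$\frac{f}{\frac{1}{-766114}} = \frac{3322216}{\frac{1}{-766114}} = \frac{3322216}{- \frac{1}{766114}} = 3322216 \left(-766114\right) = -2545196188624$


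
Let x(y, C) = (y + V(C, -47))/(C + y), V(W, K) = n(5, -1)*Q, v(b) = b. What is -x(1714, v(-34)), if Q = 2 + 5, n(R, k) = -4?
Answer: -281/280 ≈ -1.0036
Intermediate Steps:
Q = 7
V(W, K) = -28 (V(W, K) = -4*7 = -28)
x(y, C) = (-28 + y)/(C + y) (x(y, C) = (y - 28)/(C + y) = (-28 + y)/(C + y))
-x(1714, v(-34)) = -(-28 + 1714)/(-34 + 1714) = -1686/1680 = -1*281/280 = -281/280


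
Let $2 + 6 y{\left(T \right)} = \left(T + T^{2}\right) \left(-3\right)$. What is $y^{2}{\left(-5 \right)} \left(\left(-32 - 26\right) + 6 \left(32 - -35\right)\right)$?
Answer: $\frac{330584}{9} \approx 36732.0$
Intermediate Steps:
$y{\left(T \right)} = - \frac{1}{3} - \frac{T}{2} - \frac{T^{2}}{2}$ ($y{\left(T \right)} = - \frac{1}{3} + \frac{\left(T + T^{2}\right) \left(-3\right)}{6} = - \frac{1}{3} + \frac{- 3 T - 3 T^{2}}{6} = - \frac{1}{3} - \left(\frac{T}{2} + \frac{T^{2}}{2}\right) = - \frac{1}{3} - \frac{T}{2} - \frac{T^{2}}{2}$)
$y^{2}{\left(-5 \right)} \left(\left(-32 - 26\right) + 6 \left(32 - -35\right)\right) = \left(- \frac{1}{3} - - \frac{5}{2} - \frac{\left(-5\right)^{2}}{2}\right)^{2} \left(\left(-32 - 26\right) + 6 \left(32 - -35\right)\right) = \left(- \frac{1}{3} + \frac{5}{2} - \frac{25}{2}\right)^{2} \left(-58 + 6 \left(32 + 35\right)\right) = \left(- \frac{1}{3} + \frac{5}{2} - \frac{25}{2}\right)^{2} \left(-58 + 6 \cdot 67\right) = \left(- \frac{31}{3}\right)^{2} \left(-58 + 402\right) = \frac{961}{9} \cdot 344 = \frac{330584}{9}$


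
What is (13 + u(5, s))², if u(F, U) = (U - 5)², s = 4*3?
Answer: 3844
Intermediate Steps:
s = 12
u(F, U) = (-5 + U)²
(13 + u(5, s))² = (13 + (-5 + 12)²)² = (13 + 7²)² = (13 + 49)² = 62² = 3844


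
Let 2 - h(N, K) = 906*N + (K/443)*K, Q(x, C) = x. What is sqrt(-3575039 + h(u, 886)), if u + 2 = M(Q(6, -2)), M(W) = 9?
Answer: I*sqrt(3583151) ≈ 1892.9*I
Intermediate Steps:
u = 7 (u = -2 + 9 = 7)
h(N, K) = 2 - 906*N - K**2/443 (h(N, K) = 2 - (906*N + (K/443)*K) = 2 - (906*N + K**2/443) = 2 + (-906*N - K**2/443) = 2 - 906*N - K**2/443)
sqrt(-3575039 + h(u, 886)) = sqrt(-3575039 + (2 - 906*7 - 1/443*886**2)) = sqrt(-3575039 + (2 - 6342 - 1/443*784996)) = sqrt(-3575039 + (2 - 6342 - 1772)) = sqrt(-3575039 - 8112) = sqrt(-3583151) = I*sqrt(3583151)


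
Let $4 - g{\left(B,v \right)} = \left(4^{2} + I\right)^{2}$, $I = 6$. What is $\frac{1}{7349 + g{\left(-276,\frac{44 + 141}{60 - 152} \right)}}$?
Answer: $\frac{1}{6869} \approx 0.00014558$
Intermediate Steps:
$g{\left(B,v \right)} = -480$ ($g{\left(B,v \right)} = 4 - \left(4^{2} + 6\right)^{2} = 4 - \left(16 + 6\right)^{2} = 4 - 22^{2} = 4 - 484 = -480$)
$\frac{1}{7349 + g{\left(-276,\frac{44 + 141}{60 - 152} \right)}} = \frac{1}{7349 - 480} = \frac{1}{6869}$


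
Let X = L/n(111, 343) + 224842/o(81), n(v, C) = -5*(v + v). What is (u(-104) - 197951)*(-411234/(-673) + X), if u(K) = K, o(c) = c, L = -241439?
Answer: -2879710885324559/4033962 ≈ -7.1387e+8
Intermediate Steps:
n(v, C) = -10*v
X = 89710393/29970 (X = -241439/((-10*111)) + 224842/81 = -241439/(-1110) + 224842*(1/81) = -241439*(-1/1110) + 224842/81 = 241439/1110 + 224842/81 = 89710393/29970 ≈ 2993.3)
(u(-104) - 197951)*(-411234/(-673) + X) = (-104 - 197951)*(-411234/(-673) + 89710393/29970) = -198055*(-411234*(-1/673) + 89710393/29970) = -198055*(411234/673 + 89710393/29970) = -198055*72699777469/20169810 = -2879710885324559/4033962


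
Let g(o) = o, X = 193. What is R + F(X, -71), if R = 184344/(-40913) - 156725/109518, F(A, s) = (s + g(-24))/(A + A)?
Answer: -2673420706223/432388508631 ≈ -6.1829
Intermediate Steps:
F(A, s) = (-24 + s)/(2*A) (F(A, s) = (s - 24)/(A + A) = (-24 + s)/((2*A)) = (-24 + s)*(1/(2*A)) = (-24 + s)/(2*A))
R = -26601076117/4480709934 (R = 184344*(-1/40913) - 156725*1/109518 = -184344/40913 - 156725/109518 = -26601076117/4480709934 ≈ -5.9368)
R + F(X, -71) = -26601076117/4480709934 + (½)*(-24 - 71)/193 = -26601076117/4480709934 + (½)*(1/193)*(-95) = -26601076117/4480709934 - 95/386 = -2673420706223/432388508631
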